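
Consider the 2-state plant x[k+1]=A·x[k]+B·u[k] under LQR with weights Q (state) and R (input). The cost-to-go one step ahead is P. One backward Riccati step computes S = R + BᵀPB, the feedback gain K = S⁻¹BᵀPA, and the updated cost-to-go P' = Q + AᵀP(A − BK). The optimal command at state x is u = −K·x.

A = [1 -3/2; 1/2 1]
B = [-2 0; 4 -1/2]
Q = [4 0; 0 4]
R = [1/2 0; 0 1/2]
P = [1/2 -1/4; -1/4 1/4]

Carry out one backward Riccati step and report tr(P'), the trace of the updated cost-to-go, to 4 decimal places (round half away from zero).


8.3586

BᵀP = [-2.0000 1.5000; 0.1250 -0.1250]
S = R + BᵀPB = [1/2 0; 0 1/2] + [10.0000 -0.7500; -0.7500 0.0625] = [10.5000 -0.7500; -0.7500 0.5625]
BᵀPA = [-1.2500 4.5000; 0.0625 -0.3125]
K = S⁻¹·BᵀPA = [-0.1228 0.4298; -0.0526 0.0175]
A−BK = [0.7544 -0.6404; 0.9649 -0.7105]
AᵀP(A−BK) = [0.1623 -0.1513; -0.1513 0.1963]
P' = Q + AᵀP(A−BK) = [4.1623 -0.1513; -0.1513 4.1963]
tr(P') = 8.3586


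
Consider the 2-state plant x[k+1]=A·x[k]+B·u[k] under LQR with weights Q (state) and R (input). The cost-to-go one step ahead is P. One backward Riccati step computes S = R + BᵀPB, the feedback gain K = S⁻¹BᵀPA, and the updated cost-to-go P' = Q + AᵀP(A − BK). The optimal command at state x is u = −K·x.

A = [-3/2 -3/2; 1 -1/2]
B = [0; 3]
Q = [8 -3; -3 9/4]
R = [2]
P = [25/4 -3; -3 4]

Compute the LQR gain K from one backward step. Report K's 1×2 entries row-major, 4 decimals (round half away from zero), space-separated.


BᵀP = [-9.0000 12.0000]
S = R + BᵀPB = [2] + [36.0000] = [38.0000]
BᵀPA = [25.5000 7.5000]
K = S⁻¹·BᵀPA = [0.6711 0.1974]
A−BK = [-1.5000 -1.5000; -1.0132 -1.0921]
AᵀP(A−BK) = [9.9507 9.2796; 9.2796 9.0822]
P' = Q + AᵀP(A−BK) = [17.9507 6.2796; 6.2796 11.3322]
tr(P') = 29.2829

0.6711 0.1974


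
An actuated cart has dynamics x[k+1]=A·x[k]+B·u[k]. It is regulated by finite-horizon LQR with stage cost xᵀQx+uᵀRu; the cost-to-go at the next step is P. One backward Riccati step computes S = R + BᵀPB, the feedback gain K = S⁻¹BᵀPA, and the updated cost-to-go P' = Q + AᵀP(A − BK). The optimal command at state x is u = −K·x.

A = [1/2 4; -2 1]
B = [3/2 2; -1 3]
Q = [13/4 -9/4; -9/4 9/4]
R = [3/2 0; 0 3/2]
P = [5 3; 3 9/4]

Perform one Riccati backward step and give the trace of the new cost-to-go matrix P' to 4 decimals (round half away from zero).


9.2146

BᵀP = [4.5000 2.2500; 19.0000 12.7500]
S = R + BᵀPB = [3/2 0; 0 3/2] + [4.5000 15.7500; 15.7500 76.2500] = [6.0000 15.7500; 15.7500 77.7500]
BᵀPA = [-2.2500 20.2500; -16.0000 88.7500]
K = S⁻¹·BᵀPA = [0.3528 0.8086; -0.2773 0.9777]
A−BK = [0.5253 0.8318; -0.8155 -1.1245]
AᵀP(A−BK) = [0.6077 0.4622; 0.4622 3.1069]
P' = Q + AᵀP(A−BK) = [3.8577 -1.7878; -1.7878 5.3569]
tr(P') = 9.2146


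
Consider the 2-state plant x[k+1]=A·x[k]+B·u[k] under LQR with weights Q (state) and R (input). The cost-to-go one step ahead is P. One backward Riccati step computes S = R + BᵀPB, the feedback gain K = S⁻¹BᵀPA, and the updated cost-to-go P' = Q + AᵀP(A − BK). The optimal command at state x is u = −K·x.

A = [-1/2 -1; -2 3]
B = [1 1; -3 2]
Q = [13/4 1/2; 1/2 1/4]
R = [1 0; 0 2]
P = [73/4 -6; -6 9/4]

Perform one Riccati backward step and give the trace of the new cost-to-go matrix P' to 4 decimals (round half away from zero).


BᵀP = [36.2500 -12.7500; 6.2500 -1.5000]
S = R + BᵀPB = [1 0; 0 2] + [74.5000 10.7500; 10.7500 3.2500] = [75.5000 10.7500; 10.7500 5.2500]
BᵀPA = [7.3750 -74.5000; -0.1250 -10.7500]
K = S⁻¹·BᵀPA = [0.1427 -0.9813; -0.3159 -0.0383]
A−BK = [-0.3267 0.0196; -0.9401 0.1327]
AᵀP(A−BK) = [0.4708 -0.1427; -0.1427 0.9813]
P' = Q + AᵀP(A−BK) = [3.7208 0.3573; 0.3573 1.2313]
tr(P') = 4.9521

4.9521


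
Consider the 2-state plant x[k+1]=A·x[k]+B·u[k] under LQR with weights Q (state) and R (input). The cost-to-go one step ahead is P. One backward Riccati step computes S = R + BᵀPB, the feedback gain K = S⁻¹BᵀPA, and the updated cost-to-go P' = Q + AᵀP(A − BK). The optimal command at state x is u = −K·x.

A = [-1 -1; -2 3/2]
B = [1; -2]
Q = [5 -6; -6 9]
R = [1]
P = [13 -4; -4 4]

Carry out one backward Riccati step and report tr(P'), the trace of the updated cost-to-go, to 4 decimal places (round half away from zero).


27.7391

BᵀP = [21.0000 -12.0000]
S = R + BᵀPB = [1] + [45.0000] = [46.0000]
BᵀPA = [3.0000 -39.0000]
K = S⁻¹·BᵀPA = [0.0652 -0.8478]
A−BK = [-1.0652 -0.1522; -1.8696 -0.1957]
AᵀP(A−BK) = [12.8043 1.5435; 1.5435 0.9348]
P' = Q + AᵀP(A−BK) = [17.8043 -4.4565; -4.4565 9.9348]
tr(P') = 27.7391


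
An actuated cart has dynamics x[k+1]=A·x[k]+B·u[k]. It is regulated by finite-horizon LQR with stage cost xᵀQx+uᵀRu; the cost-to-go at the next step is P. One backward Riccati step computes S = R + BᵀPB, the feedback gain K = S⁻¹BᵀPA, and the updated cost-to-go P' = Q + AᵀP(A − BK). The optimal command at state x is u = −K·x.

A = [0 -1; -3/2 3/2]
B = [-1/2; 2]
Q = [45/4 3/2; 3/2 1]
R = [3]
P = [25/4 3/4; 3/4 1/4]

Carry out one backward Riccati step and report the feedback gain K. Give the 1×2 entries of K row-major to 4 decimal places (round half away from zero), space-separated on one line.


-0.0462 0.4462

BᵀP = [-1.6250 0.1250]
S = R + BᵀPB = [3] + [1.0625] = [4.0625]
BᵀPA = [-0.1875 1.8125]
K = S⁻¹·BᵀPA = [-0.0462 0.4462]
A−BK = [-0.0231 -0.7769; -1.4077 0.6077]
AᵀP(A−BK) = [0.5538 0.6462; 0.6462 3.7538]
P' = Q + AᵀP(A−BK) = [11.8038 2.1462; 2.1462 4.7538]
tr(P') = 16.5577


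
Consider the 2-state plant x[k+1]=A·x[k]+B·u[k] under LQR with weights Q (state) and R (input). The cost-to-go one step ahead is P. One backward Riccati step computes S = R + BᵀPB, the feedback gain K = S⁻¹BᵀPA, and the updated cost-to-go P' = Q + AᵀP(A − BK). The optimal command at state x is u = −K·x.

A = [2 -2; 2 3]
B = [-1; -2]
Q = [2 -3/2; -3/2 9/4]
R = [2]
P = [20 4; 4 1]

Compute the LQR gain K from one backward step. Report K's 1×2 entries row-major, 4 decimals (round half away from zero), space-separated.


BᵀP = [-28.0000 -6.0000]
S = R + BᵀPB = [2] + [40.0000] = [42.0000]
BᵀPA = [-68.0000 38.0000]
K = S⁻¹·BᵀPA = [-1.6190 0.9048]
A−BK = [0.3810 -1.0952; -1.2381 4.8095]
AᵀP(A−BK) = [5.9048 -4.4762; -4.4762 6.6190]
P' = Q + AᵀP(A−BK) = [7.9048 -5.9762; -5.9762 8.8690]
tr(P') = 16.7738

-1.6190 0.9048


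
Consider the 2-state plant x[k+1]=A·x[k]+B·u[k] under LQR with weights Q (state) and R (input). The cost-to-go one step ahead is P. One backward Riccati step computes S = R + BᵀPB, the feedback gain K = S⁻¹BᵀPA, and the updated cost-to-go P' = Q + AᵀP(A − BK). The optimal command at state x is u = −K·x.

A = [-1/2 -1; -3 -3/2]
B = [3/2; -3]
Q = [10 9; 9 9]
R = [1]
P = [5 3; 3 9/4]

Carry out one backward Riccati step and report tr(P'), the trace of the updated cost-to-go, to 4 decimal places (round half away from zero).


54.0142

BᵀP = [-1.5000 -2.2500]
S = R + BᵀPB = [1] + [4.5000] = [5.5000]
BᵀPA = [7.5000 4.8750]
K = S⁻¹·BᵀPA = [1.3636 0.8864]
A−BK = [-2.5455 -2.3295; 1.0909 1.1591]
AᵀP(A−BK) = [20.2727 17.2273; 17.2273 14.7415]
P' = Q + AᵀP(A−BK) = [30.2727 26.2273; 26.2273 23.7415]
tr(P') = 54.0142


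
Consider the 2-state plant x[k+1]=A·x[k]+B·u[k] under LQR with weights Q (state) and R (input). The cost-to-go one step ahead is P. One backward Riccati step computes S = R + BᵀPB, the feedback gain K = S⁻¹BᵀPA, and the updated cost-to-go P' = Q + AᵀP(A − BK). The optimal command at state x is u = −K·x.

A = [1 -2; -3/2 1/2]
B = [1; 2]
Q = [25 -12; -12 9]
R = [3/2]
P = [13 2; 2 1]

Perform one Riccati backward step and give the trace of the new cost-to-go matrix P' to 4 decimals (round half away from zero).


BᵀP = [17.0000 4.0000]
S = R + BᵀPB = [3/2] + [25.0000] = [26.5000]
BᵀPA = [11.0000 -32.0000]
K = S⁻¹·BᵀPA = [0.4151 -1.2075]
A−BK = [0.5849 -0.7925; -2.3302 2.9151]
AᵀP(A−BK) = [4.6840 -6.4670; -6.4670 9.6085]
P' = Q + AᵀP(A−BK) = [29.6840 -18.4670; -18.4670 18.6085]
tr(P') = 48.2925

48.2925


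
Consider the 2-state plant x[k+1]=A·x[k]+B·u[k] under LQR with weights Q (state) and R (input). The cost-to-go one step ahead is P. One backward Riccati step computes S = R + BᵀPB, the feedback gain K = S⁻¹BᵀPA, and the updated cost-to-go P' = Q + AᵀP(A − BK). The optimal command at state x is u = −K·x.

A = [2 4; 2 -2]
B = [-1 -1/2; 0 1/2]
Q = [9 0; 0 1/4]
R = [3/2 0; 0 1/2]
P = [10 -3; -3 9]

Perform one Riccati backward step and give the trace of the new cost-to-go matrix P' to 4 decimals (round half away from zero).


BᵀP = [-10.0000 3.0000; -6.5000 6.0000]
S = R + BᵀPB = [3/2 0; 0 1/2] + [10.0000 6.5000; 6.5000 6.2500] = [11.5000 6.5000; 6.5000 6.7500]
BᵀPA = [-14.0000 -46.0000; -1.0000 -38.0000]
K = S⁻¹·BᵀPA = [-2.4876 -1.7951; 2.2473 -3.9011]
A−BK = [0.6360 0.2544; 0.8763 -0.0495]
AᵀP(A−BK) = [19.4205 2.9682; 2.9682 13.1873]
P' = Q + AᵀP(A−BK) = [28.4205 2.9682; 2.9682 13.4373]
tr(P') = 41.8578

41.8578


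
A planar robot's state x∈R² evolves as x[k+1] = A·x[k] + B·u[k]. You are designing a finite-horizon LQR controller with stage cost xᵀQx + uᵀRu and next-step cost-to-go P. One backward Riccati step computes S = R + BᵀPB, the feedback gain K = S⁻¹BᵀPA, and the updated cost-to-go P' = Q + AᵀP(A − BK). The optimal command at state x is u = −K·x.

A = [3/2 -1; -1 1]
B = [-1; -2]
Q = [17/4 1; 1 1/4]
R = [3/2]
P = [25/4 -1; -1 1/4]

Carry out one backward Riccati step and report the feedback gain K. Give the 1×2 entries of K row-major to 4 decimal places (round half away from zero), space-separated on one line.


-1.4474 1.0000

BᵀP = [-4.2500 0.5000]
S = R + BᵀPB = [3/2] + [3.2500] = [4.7500]
BᵀPA = [-6.8750 4.7500]
K = S⁻¹·BᵀPA = [-1.4474 1.0000]
A−BK = [0.0526 0.0000; -3.8947 3.0000]
AᵀP(A−BK) = [7.3618 -5.2500; -5.2500 3.7500]
P' = Q + AᵀP(A−BK) = [11.6118 -4.2500; -4.2500 4.0000]
tr(P') = 15.6118


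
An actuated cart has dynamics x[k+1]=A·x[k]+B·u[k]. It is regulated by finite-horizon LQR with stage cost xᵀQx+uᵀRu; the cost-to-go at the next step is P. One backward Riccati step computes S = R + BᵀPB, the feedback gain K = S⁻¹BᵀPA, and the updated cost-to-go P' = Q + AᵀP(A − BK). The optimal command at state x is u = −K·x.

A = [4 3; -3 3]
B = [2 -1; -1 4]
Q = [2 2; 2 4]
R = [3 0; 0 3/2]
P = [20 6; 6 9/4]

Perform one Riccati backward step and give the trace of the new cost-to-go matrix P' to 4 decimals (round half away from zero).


31.2404

BᵀP = [34.0000 9.7500; 4.0000 3.0000]
S = R + BᵀPB = [3 0; 0 3/2] + [58.2500 5.0000; 5.0000 8.0000] = [61.2500 5.0000; 5.0000 9.5000]
BᵀPA = [106.7500 131.2500; 7.0000 21.0000]
K = S⁻¹·BᵀPA = [1.7582 2.0505; -0.1886 1.1313]
A−BK = [0.2949 0.0303; -0.4875 0.5253]
AᵀP(A−BK) = [9.8768 10.9394; 10.9394 15.3636]
P' = Q + AᵀP(A−BK) = [11.8768 12.9394; 12.9394 19.3636]
tr(P') = 31.2404


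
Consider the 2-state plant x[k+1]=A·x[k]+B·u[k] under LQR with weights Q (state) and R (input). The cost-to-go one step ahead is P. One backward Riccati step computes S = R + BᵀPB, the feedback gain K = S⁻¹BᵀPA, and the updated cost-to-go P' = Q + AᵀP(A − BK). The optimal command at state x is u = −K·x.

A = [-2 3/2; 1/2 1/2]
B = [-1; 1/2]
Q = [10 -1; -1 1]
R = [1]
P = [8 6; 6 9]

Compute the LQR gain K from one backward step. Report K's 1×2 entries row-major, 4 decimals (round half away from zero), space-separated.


1.7619 -1.5714

BᵀP = [-5.0000 -1.5000]
S = R + BᵀPB = [1] + [4.2500] = [5.2500]
BᵀPA = [9.2500 -8.2500]
K = S⁻¹·BᵀPA = [1.7619 -1.5714]
A−BK = [-0.2381 -0.0714; -0.3810 1.2857]
AᵀP(A−BK) = [5.9524 -8.7143; -8.7143 16.2857]
P' = Q + AᵀP(A−BK) = [15.9524 -9.7143; -9.7143 17.2857]
tr(P') = 33.2381


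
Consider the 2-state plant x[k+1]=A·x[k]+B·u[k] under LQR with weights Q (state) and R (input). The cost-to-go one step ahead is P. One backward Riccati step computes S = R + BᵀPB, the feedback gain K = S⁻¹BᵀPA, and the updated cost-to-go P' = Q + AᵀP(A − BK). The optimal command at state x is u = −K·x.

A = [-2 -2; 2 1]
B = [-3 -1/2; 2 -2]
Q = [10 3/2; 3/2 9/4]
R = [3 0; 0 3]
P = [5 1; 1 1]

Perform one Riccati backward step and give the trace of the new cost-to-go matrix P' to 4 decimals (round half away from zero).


BᵀP = [-13.0000 -1.0000; -4.5000 -2.5000]
S = R + BᵀPB = [3 0; 0 3] + [37.0000 8.5000; 8.5000 7.2500] = [40.0000 8.5000; 8.5000 10.2500]
BᵀPA = [24.0000 25.0000; 4.0000 6.5000]
K = S⁻¹·BᵀPA = [0.6277 0.5951; -0.1303 0.1406]
A−BK = [-0.1821 -0.1443; 0.4841 0.0910]
AᵀP(A−BK) = [1.4567 1.1547; 1.1547 1.2080]
P' = Q + AᵀP(A−BK) = [11.4567 2.6547; 2.6547 3.4580]
tr(P') = 14.9147

14.9147


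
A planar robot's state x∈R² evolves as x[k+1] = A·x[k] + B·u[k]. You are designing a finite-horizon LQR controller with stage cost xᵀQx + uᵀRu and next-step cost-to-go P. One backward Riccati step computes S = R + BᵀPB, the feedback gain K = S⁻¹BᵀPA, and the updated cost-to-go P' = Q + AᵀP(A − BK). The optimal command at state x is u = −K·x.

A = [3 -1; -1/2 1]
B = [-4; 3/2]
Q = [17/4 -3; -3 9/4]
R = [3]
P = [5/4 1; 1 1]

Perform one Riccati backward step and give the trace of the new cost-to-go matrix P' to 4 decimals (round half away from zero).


BᵀP = [-3.5000 -2.5000]
S = R + BᵀPB = [3] + [10.2500] = [13.2500]
BᵀPA = [-9.2500 1.0000]
K = S⁻¹·BᵀPA = [-0.6981 0.0755]
A−BK = [0.2075 -0.6981; 0.5472 0.8868]
AᵀP(A−BK) = [2.0425 -0.0519; -0.0519 0.1745]
P' = Q + AᵀP(A−BK) = [6.2925 -3.0519; -3.0519 2.4245]
tr(P') = 8.7170

8.7170


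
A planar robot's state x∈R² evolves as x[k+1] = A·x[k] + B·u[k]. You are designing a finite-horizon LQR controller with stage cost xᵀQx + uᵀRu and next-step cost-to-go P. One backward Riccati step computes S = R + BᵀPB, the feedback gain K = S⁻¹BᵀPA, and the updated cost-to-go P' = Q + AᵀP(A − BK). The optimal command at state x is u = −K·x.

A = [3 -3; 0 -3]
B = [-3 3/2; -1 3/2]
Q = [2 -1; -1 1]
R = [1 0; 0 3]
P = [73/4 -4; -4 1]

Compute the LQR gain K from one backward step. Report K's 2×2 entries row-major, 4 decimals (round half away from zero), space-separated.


BᵀP = [-50.7500 11.0000; 21.3750 -4.5000]
S = R + BᵀPB = [1 0; 0 3] + [141.2500 -59.6250; -59.6250 25.3125] = [142.2500 -59.6250; -59.6250 28.3125]
BᵀPA = [-152.2500 119.2500; 64.1250 -50.6250]
K = S⁻¹·BᵀPA = [-1.0314 0.7574; 0.0929 -0.1929]
A−BK = [-0.2334 -0.4383; -1.1707 -1.9532]
AᵀP(A−BK) = [1.2684 -0.5574; -0.5574 1.1576]
P' = Q + AᵀP(A−BK) = [3.2684 -1.5574; -1.5574 2.1576]
tr(P') = 5.4260

-1.0314 0.7574 0.0929 -0.1929


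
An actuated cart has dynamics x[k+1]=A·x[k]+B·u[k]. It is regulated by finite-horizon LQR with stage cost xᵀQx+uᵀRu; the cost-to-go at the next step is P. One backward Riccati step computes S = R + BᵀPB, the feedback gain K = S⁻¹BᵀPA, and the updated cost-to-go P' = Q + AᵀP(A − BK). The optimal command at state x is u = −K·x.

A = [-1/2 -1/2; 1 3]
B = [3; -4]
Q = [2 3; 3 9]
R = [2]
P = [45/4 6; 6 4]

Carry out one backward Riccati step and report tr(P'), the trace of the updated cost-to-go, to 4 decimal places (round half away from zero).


32.2151

BᵀP = [9.7500 2.0000]
S = R + BᵀPB = [2] + [21.2500] = [23.2500]
BᵀPA = [-2.8750 1.1250]
K = S⁻¹·BᵀPA = [-0.1237 0.0484]
A−BK = [-0.1290 -0.6452; 0.5054 3.1935]
AᵀP(A−BK) = [0.4570 2.9516; 2.9516 20.7581]
P' = Q + AᵀP(A−BK) = [2.4570 5.9516; 5.9516 29.7581]
tr(P') = 32.2151


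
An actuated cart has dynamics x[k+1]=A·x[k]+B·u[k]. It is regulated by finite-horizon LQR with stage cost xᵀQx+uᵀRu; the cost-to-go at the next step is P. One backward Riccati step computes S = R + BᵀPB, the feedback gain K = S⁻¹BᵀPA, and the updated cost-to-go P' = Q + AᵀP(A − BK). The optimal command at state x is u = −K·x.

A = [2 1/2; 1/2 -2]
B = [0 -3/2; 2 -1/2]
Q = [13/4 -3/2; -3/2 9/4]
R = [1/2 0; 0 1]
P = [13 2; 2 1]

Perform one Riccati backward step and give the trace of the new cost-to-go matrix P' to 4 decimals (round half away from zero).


7.7660

BᵀP = [4.0000 2.0000; -20.5000 -3.5000]
S = R + BᵀPB = [1/2 0; 0 1] + [4.0000 -7.0000; -7.0000 32.5000] = [4.5000 -7.0000; -7.0000 33.5000]
BᵀPA = [9.0000 -2.0000; -42.7500 -3.2500]
K = S⁻¹·BᵀPA = [0.0221 -0.8821; -1.2715 -0.2813]
A−BK = [0.0928 0.0780; -0.1800 -0.3765]
AᵀP(A−BK) = [1.6944 0.4119; 0.4119 0.5716]
P' = Q + AᵀP(A−BK) = [4.9444 -1.0881; -1.0881 2.8216]
tr(P') = 7.7660


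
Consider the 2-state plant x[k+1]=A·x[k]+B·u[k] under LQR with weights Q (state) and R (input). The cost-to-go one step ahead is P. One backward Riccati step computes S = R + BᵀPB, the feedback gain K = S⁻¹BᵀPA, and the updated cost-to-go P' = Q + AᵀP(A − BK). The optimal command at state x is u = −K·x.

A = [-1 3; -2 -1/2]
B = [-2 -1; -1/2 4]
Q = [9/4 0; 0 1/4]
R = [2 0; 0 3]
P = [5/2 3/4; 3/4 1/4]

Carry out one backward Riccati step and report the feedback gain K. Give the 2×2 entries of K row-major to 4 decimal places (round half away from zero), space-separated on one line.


BᵀP = [-5.3750 -1.6250; 0.5000 0.2500]
S = R + BᵀPB = [2 0; 0 3] + [11.5625 -1.1250; -1.1250 0.5000] = [13.5625 -1.1250; -1.1250 3.5000]
BᵀPA = [8.6250 -15.3125; -1.0000 1.3750]
K = S⁻¹·BᵀPA = [0.6290 -1.1265; -0.0835 0.0308]
A−BK = [0.1745 0.7778; -1.3514 -1.1863]
AᵀP(A−BK) = [0.9912 -1.6283; -1.6283 3.0210]
P' = Q + AᵀP(A−BK) = [3.2412 -1.6283; -1.6283 3.2710]
tr(P') = 6.5122

0.6290 -1.1265 -0.0835 0.0308


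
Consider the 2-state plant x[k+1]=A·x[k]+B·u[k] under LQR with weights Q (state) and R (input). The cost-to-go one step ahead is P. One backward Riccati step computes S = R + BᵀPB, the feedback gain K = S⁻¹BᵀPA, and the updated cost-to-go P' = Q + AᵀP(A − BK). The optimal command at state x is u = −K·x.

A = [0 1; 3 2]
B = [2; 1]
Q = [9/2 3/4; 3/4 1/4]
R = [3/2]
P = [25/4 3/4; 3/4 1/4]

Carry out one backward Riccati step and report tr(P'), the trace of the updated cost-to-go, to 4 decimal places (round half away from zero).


BᵀP = [13.2500 1.7500]
S = R + BᵀPB = [3/2] + [28.2500] = [29.7500]
BᵀPA = [5.2500 16.7500]
K = S⁻¹·BᵀPA = [0.1765 0.5630]
A−BK = [-0.3529 -0.1261; 2.8235 1.4370]
AᵀP(A−BK) = [1.3235 0.7941; 0.7941 0.8193]
P' = Q + AᵀP(A−BK) = [5.8235 1.5441; 1.5441 1.0693]
tr(P') = 6.8929

6.8929


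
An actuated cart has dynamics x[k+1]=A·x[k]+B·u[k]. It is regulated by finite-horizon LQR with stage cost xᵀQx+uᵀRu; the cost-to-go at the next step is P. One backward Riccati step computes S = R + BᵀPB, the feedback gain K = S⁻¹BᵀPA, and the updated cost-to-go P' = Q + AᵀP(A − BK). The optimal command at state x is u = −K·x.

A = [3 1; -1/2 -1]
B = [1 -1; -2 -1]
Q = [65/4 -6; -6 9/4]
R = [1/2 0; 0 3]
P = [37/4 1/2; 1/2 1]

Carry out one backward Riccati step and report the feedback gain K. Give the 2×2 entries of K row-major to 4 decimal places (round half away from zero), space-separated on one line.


1.4031 0.6831 -1.3354 -0.2554

BᵀP = [8.2500 -1.5000; -9.7500 -1.5000]
S = R + BᵀPB = [1/2 0; 0 3] + [11.2500 -6.7500; -6.7500 11.2500] = [11.7500 -6.7500; -6.7500 14.2500]
BᵀPA = [25.5000 9.7500; -28.5000 -8.2500]
K = S⁻¹·BᵀPA = [1.4031 0.6831; -1.3354 -0.2554]
A−BK = [0.2615 0.0615; 0.9708 0.1108]
AᵀP(A−BK) = [8.1631 1.8031; 1.8031 0.4831]
P' = Q + AᵀP(A−BK) = [24.4131 -4.1969; -4.1969 2.7331]
tr(P') = 27.1462


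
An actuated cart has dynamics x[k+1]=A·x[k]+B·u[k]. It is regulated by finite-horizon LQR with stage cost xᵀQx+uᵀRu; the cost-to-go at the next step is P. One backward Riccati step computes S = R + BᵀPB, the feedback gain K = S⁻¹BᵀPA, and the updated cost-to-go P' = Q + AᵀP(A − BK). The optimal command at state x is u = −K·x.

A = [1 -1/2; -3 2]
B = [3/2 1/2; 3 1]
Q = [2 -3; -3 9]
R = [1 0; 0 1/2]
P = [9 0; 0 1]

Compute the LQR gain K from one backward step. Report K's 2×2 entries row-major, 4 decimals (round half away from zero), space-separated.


BᵀP = [13.5000 3.0000; 4.5000 1.0000]
S = R + BᵀPB = [1 0; 0 1/2] + [29.2500 9.7500; 9.7500 3.2500] = [30.2500 9.7500; 9.7500 3.7500]
BᵀPA = [4.5000 -0.7500; 1.5000 -0.2500]
K = S⁻¹·BᵀPA = [0.1224 -0.0204; 0.0816 -0.0136]
A−BK = [0.7755 -0.4626; -3.4490 2.0748]
AᵀP(A−BK) = [17.3265 -10.3878; -10.3878 6.2313]
P' = Q + AᵀP(A−BK) = [19.3265 -13.3878; -13.3878 15.2313]
tr(P') = 34.5578

0.1224 -0.0204 0.0816 -0.0136


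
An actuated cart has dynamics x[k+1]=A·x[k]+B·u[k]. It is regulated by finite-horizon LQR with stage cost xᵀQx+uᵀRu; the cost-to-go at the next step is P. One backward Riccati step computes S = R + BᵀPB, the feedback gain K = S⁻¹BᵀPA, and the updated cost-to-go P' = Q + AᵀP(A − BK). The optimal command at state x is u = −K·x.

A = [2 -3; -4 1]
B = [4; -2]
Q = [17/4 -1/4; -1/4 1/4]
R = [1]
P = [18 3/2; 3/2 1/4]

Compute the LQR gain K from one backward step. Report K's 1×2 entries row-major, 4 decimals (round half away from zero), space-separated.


0.4361 -0.7575

BᵀP = [69.0000 5.5000]
S = R + BᵀPB = [1] + [265.0000] = [266.0000]
BᵀPA = [116.0000 -201.5000]
K = S⁻¹·BᵀPA = [0.4361 -0.7575]
A−BK = [0.2556 0.0301; -3.1278 -0.5150]
AᵀP(A−BK) = [1.4135 -0.1278; -0.1278 0.6100]
P' = Q + AᵀP(A−BK) = [5.6635 -0.3778; -0.3778 0.8600]
tr(P') = 6.5235


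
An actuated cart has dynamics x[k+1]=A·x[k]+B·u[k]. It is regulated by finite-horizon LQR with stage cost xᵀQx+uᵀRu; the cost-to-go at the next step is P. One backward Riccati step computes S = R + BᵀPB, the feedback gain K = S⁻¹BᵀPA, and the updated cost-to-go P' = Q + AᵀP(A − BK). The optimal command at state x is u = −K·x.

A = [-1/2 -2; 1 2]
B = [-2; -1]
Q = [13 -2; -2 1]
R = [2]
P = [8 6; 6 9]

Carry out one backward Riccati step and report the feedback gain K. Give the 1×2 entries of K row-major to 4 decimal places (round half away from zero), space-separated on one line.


BᵀP = [-22.0000 -21.0000]
S = R + BᵀPB = [2] + [65.0000] = [67.0000]
BᵀPA = [-10.0000 2.0000]
K = S⁻¹·BᵀPA = [-0.1493 0.0299]
A−BK = [-0.7985 -1.9403; 0.8507 2.0299]
AᵀP(A−BK) = [3.5075 8.2985; 8.2985 19.9403]
P' = Q + AᵀP(A−BK) = [16.5075 6.2985; 6.2985 20.9403]
tr(P') = 37.4478

-0.1493 0.0299


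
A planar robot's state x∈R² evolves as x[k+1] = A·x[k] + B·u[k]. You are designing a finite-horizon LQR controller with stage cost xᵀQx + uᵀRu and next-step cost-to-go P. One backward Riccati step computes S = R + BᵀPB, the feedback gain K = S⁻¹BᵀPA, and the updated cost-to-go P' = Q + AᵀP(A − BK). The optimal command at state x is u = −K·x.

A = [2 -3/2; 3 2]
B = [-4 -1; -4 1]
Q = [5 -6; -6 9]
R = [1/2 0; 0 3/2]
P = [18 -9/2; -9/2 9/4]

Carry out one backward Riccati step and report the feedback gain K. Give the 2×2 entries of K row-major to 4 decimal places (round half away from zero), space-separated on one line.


BᵀP = [-54.0000 9.0000; -22.5000 6.7500]
S = R + BᵀPB = [1/2 0; 0 3/2] + [180.0000 63.0000; 63.0000 29.2500] = [180.5000 63.0000; 63.0000 30.7500]
BᵀPA = [-81.0000 99.0000; -24.7500 47.2500]
K = S⁻¹·BᵀPA = [-0.5890 0.0427; 0.4019 1.4491]
A−BK = [0.0458 0.1199; 0.2419 0.7216]
AᵀP(A−BK) = [0.4855 1.0735; 1.0735 3.8026]
P' = Q + AᵀP(A−BK) = [5.4855 -4.9265; -4.9265 12.8026]
tr(P') = 18.2882

-0.5890 0.0427 0.4019 1.4491


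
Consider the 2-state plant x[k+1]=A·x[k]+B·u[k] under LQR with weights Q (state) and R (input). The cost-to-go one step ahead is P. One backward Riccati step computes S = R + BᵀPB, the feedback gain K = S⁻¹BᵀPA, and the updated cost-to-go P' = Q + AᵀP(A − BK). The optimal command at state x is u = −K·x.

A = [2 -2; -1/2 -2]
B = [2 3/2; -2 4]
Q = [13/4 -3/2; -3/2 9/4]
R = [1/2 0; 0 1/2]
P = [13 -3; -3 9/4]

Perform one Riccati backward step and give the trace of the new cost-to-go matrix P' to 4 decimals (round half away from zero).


BᵀP = [32.0000 -10.5000; 7.5000 4.5000]
S = R + BᵀPB = [1/2 0; 0 1/2] + [85.0000 6.0000; 6.0000 29.2500] = [85.5000 6.0000; 6.0000 29.7500]
BᵀPA = [69.2500 -43.0000; 12.7500 -24.0000]
K = S⁻¹·BᵀPA = [0.7911 -0.4527; 0.2690 -0.7154]
A−BK = [0.0143 -0.0214; 0.0060 -0.0438]
AᵀP(A−BK) = [0.3513 -0.2776; -0.2776 0.3630]
P' = Q + AᵀP(A−BK) = [3.6013 -1.7776; -1.7776 2.6130]
tr(P') = 6.2144

6.2144


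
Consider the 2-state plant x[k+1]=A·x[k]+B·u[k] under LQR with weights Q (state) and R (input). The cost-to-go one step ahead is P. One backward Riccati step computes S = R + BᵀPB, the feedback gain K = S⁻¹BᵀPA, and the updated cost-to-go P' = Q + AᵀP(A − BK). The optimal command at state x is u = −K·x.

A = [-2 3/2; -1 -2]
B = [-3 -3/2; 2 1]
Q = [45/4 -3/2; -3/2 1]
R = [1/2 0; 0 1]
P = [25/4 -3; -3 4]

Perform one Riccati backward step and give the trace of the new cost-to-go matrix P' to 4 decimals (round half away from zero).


BᵀP = [-24.7500 17.0000; -12.3750 8.5000]
S = R + BᵀPB = [1/2 0; 0 1] + [108.2500 54.1250; 54.1250 27.0625] = [108.7500 54.1250; 54.1250 28.0625]
BᵀPA = [32.5000 -71.1250; 16.2500 -35.5625]
K = S⁻¹·BᵀPA = [0.2658 -0.5817; 0.0664 -0.1454]
A−BK = [-1.1030 -0.4631; -1.5980 -0.6913]
AᵀP(A−BK) = [7.2824 3.0166; 3.0166 1.5213]
P' = Q + AᵀP(A−BK) = [18.5324 1.5166; 1.5166 2.5213]
tr(P') = 21.0537

21.0537


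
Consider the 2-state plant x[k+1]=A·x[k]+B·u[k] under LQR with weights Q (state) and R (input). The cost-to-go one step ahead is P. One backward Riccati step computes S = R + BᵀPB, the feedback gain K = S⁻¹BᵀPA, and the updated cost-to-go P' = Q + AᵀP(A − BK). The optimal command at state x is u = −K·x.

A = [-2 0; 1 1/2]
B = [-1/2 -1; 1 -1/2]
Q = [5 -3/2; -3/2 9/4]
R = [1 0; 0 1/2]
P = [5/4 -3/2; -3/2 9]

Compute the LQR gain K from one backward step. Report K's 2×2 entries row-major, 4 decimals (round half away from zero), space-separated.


1.3428 0.3670 0.6771 -0.1963

BᵀP = [-2.1250 9.7500; -0.5000 -3.0000]
S = R + BᵀPB = [1 0; 0 1/2] + [10.8125 -2.7500; -2.7500 2.0000] = [11.8125 -2.7500; -2.7500 2.5000]
BᵀPA = [14.0000 4.8750; -2.0000 -1.5000]
K = S⁻¹·BᵀPA = [1.3428 0.3670; 0.6771 -0.1963]
A−BK = [-0.6515 -0.0128; -0.0043 0.0349]
AᵀP(A−BK) = [2.5548 0.4694; 0.4694 0.1664]
P' = Q + AᵀP(A−BK) = [7.5548 -1.0306; -1.0306 2.4164]
tr(P') = 9.9712


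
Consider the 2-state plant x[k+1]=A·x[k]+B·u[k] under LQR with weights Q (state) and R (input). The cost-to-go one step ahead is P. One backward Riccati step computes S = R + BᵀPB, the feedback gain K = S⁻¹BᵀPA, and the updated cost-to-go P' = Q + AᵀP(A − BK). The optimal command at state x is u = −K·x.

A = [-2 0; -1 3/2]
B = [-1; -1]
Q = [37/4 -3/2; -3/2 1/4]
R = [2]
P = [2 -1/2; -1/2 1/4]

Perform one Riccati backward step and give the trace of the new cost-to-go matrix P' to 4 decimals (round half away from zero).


BᵀP = [-1.5000 0.2500]
S = R + BᵀPB = [2] + [1.2500] = [3.2500]
BᵀPA = [2.7500 0.3750]
K = S⁻¹·BᵀPA = [0.8462 0.1154]
A−BK = [-1.1538 0.1154; -0.1538 1.6154]
AᵀP(A−BK) = [3.9231 0.8077; 0.8077 0.5192]
P' = Q + AᵀP(A−BK) = [13.1731 -0.6923; -0.6923 0.7692]
tr(P') = 13.9423

13.9423


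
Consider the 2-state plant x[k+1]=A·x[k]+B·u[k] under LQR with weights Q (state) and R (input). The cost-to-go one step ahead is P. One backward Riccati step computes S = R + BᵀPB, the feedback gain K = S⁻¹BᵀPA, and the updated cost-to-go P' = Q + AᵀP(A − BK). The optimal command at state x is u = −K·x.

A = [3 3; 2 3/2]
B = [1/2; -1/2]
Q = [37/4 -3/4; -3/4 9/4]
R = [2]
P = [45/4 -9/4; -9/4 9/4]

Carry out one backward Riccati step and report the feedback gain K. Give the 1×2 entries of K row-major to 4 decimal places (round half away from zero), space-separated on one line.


BᵀP = [6.7500 -2.2500]
S = R + BᵀPB = [2] + [4.5000] = [6.5000]
BᵀPA = [15.7500 16.8750]
K = S⁻¹·BᵀPA = [2.4231 2.5962]
A−BK = [1.7885 1.7019; 3.2115 2.7981]
AᵀP(A−BK) = [45.0865 43.4856; 43.4856 42.2524]
P' = Q + AᵀP(A−BK) = [54.3365 42.7356; 42.7356 44.5024]
tr(P') = 98.8389

2.4231 2.5962


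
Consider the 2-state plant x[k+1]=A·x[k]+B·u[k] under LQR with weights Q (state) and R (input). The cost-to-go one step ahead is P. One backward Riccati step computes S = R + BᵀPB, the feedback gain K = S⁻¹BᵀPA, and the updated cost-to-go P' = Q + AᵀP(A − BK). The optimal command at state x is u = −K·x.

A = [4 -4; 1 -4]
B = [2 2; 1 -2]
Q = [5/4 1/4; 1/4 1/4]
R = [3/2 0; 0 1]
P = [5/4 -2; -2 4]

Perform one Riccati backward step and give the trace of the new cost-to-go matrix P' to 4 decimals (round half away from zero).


BᵀP = [0.5000 0.0000; 6.5000 -12.0000]
S = R + BᵀPB = [3/2 0; 0 1] + [1.0000 1.0000; 1.0000 37.0000] = [2.5000 1.0000; 1.0000 38.0000]
BᵀPA = [2.0000 -2.0000; 14.0000 22.0000]
K = S⁻¹·BᵀPA = [0.6596 -1.0426; 0.3511 0.6064]
A−BK = [1.9787 -3.1277; 1.0426 -1.7447]
AᵀP(A−BK) = [1.7660 -2.4043; -2.4043 4.5745]
P' = Q + AᵀP(A−BK) = [3.0160 -2.1543; -2.1543 4.8245]
tr(P') = 7.8404

7.8404


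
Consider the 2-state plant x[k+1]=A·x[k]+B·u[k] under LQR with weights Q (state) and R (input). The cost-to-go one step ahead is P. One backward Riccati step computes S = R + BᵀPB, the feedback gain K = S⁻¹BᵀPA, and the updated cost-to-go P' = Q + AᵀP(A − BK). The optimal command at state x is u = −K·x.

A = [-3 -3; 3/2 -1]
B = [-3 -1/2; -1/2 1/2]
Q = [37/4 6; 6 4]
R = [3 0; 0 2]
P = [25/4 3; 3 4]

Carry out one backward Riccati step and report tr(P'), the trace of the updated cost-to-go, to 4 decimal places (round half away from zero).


BᵀP = [-20.2500 -11.0000; -1.6250 0.5000]
S = R + BᵀPB = [3 0; 0 2] + [66.2500 4.6250; 4.6250 1.0625] = [69.2500 4.6250; 4.6250 3.0625]
BᵀPA = [44.2500 71.7500; 5.6250 4.3750]
K = S⁻¹·BᵀPA = [0.5742 1.0462; 0.9695 -0.1514]
A−BK = [-0.7925 0.0629; 1.3024 -0.4012]
AᵀP(A−BK) = [7.3864 0.3068; 0.3068 3.8466]
P' = Q + AᵀP(A−BK) = [16.6364 6.3068; 6.3068 7.8466]
tr(P') = 24.4830

24.4830


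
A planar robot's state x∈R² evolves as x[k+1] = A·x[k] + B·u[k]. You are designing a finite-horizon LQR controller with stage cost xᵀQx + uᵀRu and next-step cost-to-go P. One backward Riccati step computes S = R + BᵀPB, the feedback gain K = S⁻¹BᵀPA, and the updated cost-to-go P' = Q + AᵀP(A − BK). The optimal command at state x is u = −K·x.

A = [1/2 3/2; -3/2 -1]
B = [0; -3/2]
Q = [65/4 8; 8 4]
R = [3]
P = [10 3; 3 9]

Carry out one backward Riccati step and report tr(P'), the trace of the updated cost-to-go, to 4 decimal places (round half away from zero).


45.1048

BᵀP = [-4.5000 -13.5000]
S = R + BᵀPB = [3] + [20.2500] = [23.2500]
BᵀPA = [18.0000 6.7500]
K = S⁻¹·BᵀPA = [0.7742 0.2903]
A−BK = [0.5000 1.5000; -0.3387 -0.5645]
AᵀP(A−BK) = [4.3145 7.5242; 7.5242 20.5403]
P' = Q + AᵀP(A−BK) = [20.5645 15.5242; 15.5242 24.5403]
tr(P') = 45.1048


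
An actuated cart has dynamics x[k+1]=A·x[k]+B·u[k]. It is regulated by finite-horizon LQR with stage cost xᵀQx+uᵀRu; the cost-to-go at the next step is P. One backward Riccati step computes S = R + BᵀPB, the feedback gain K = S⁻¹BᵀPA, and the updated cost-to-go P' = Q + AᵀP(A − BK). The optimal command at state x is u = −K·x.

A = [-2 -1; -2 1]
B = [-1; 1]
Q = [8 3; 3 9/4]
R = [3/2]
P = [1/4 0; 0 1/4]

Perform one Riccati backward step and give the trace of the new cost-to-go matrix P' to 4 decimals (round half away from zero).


BᵀP = [-0.2500 0.2500]
S = R + BᵀPB = [3/2] + [0.5000] = [2.0000]
BᵀPA = [0.0000 0.5000]
K = S⁻¹·BᵀPA = [0.0000 0.2500]
A−BK = [-2.0000 -0.7500; -2.0000 0.7500]
AᵀP(A−BK) = [2.0000 0.0000; 0.0000 0.3750]
P' = Q + AᵀP(A−BK) = [10.0000 3.0000; 3.0000 2.6250]
tr(P') = 12.6250

12.6250


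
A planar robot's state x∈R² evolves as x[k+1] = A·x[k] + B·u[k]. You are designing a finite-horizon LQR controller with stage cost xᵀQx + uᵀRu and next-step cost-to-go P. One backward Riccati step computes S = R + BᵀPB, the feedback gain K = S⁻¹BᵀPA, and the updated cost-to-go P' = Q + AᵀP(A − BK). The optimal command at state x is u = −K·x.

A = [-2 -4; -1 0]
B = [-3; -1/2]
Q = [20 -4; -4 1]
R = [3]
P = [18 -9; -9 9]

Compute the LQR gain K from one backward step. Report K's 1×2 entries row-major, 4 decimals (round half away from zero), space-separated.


BᵀP = [-49.5000 22.5000]
S = R + BᵀPB = [3] + [137.2500] = [140.2500]
BᵀPA = [76.5000 198.0000]
K = S⁻¹·BᵀPA = [0.5455 1.4118]
A−BK = [-0.3636 0.2353; -0.7273 0.7059]
AᵀP(A−BK) = [3.2727 0.0000; 0.0000 8.4706]
P' = Q + AᵀP(A−BK) = [23.2727 -4.0000; -4.0000 9.4706]
tr(P') = 32.7433

0.5455 1.4118


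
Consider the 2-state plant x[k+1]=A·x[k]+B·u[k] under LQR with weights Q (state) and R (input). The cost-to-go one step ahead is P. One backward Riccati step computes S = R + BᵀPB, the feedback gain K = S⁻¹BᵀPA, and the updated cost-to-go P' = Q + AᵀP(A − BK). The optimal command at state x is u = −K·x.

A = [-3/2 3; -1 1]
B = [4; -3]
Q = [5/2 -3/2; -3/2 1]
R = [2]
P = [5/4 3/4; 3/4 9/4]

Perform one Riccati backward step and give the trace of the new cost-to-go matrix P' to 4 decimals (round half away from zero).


27.9716

BᵀP = [2.7500 -3.7500]
S = R + BᵀPB = [2] + [22.2500] = [24.2500]
BᵀPA = [-0.3750 4.5000]
K = S⁻¹·BᵀPA = [-0.0155 0.1856]
A−BK = [-1.4381 2.2577; -1.0464 1.5567]
AᵀP(A−BK) = [7.3067 -11.1804; -11.1804 17.1649]
P' = Q + AᵀP(A−BK) = [9.8067 -12.6804; -12.6804 18.1649]
tr(P') = 27.9716


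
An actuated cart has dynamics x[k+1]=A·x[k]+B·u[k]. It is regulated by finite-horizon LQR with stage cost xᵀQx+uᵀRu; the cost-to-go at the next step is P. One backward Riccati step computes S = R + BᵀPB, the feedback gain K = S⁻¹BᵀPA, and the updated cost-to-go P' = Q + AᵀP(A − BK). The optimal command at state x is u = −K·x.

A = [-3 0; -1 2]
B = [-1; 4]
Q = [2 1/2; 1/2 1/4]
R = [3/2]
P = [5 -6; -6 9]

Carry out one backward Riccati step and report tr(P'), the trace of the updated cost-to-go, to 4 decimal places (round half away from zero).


BᵀP = [-29.0000 42.0000]
S = R + BᵀPB = [3/2] + [197.0000] = [198.5000]
BᵀPA = [45.0000 84.0000]
K = S⁻¹·BᵀPA = [0.2267 0.4232]
A−BK = [-2.7733 0.4232; -1.9068 0.3073]
AᵀP(A−BK) = [7.7985 -1.0428; -1.0428 0.4534]
P' = Q + AᵀP(A−BK) = [9.7985 -0.5428; -0.5428 0.7034]
tr(P') = 10.5019

10.5019


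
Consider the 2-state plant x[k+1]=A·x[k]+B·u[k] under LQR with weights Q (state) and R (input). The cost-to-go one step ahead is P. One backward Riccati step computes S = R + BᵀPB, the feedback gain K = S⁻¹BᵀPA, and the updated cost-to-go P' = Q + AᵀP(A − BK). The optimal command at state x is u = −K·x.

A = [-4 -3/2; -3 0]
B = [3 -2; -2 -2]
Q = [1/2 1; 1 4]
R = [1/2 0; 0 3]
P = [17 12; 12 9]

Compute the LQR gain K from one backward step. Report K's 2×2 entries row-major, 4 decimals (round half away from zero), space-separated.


BᵀP = [27.0000 18.0000; -58.0000 -42.0000]
S = R + BᵀPB = [1/2 0; 0 3] + [45.0000 -90.0000; -90.0000 200.0000] = [45.5000 -90.0000; -90.0000 203.0000]
BᵀPA = [-162.0000 -40.5000; 358.0000 87.0000]
K = S⁻¹·BᵀPA = [-0.5860 -0.3445; 1.5037 0.2758]
A−BK = [0.7655 0.0851; -1.1645 -0.1373]
AᵀP(A−BK) = [7.7277 1.4413; 1.4413 0.2999]
P' = Q + AᵀP(A−BK) = [8.2277 2.4413; 2.4413 4.2999]
tr(P') = 12.5276

-0.5860 -0.3445 1.5037 0.2758


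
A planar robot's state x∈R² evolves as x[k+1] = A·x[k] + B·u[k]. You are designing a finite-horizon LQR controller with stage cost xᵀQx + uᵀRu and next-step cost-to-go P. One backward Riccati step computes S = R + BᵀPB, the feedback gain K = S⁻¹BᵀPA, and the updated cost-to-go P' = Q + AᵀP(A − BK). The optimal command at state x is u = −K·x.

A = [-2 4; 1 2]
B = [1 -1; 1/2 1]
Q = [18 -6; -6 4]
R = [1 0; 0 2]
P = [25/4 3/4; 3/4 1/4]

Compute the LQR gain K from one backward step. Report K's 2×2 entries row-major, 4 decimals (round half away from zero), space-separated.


-1.1230 2.8021 0.5775 -0.9840

BᵀP = [6.6250 0.8750; -5.5000 -0.5000]
S = R + BᵀPB = [1 0; 0 2] + [7.0625 -5.7500; -5.7500 5.0000] = [8.0625 -5.7500; -5.7500 7.0000]
BᵀPA = [-12.3750 28.2500; 10.5000 -23.0000]
K = S⁻¹·BᵀPA = [-1.1230 2.8021; 0.5775 -0.9840]
A−BK = [-0.2995 0.2139; 0.9840 1.5829]
AᵀP(A−BK) = [2.2888 -4.4920; -4.4920 11.2086]
P' = Q + AᵀP(A−BK) = [20.2888 -10.4920; -10.4920 15.2086]
tr(P') = 35.4973


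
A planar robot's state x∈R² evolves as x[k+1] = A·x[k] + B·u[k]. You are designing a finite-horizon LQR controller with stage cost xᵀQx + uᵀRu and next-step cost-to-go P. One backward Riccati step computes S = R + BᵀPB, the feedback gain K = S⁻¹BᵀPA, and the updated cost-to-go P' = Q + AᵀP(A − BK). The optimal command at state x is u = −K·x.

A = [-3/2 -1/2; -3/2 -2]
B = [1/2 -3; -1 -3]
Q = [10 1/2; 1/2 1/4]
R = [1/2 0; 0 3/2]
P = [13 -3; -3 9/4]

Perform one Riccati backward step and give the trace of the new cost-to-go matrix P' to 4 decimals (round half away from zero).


BᵀP = [9.5000 -3.7500; -30.0000 2.2500]
S = R + BᵀPB = [1/2 0; 0 3/2] + [8.5000 -17.2500; -17.2500 83.2500] = [9.0000 -17.2500; -17.2500 84.7500]
BᵀPA = [-8.6250 2.7500; 41.6250 10.5000]
K = S⁻¹·BᵀPA = [-0.0278 0.8904; 0.4855 0.3051]
A−BK = [-0.0296 -0.0298; -0.0713 -0.1943]
AᵀP(A−BK) = [0.3641 0.2288; 0.2288 0.5977]
P' = Q + AᵀP(A−BK) = [10.3641 0.7288; 0.7288 0.8477]
tr(P') = 11.2119

11.2119


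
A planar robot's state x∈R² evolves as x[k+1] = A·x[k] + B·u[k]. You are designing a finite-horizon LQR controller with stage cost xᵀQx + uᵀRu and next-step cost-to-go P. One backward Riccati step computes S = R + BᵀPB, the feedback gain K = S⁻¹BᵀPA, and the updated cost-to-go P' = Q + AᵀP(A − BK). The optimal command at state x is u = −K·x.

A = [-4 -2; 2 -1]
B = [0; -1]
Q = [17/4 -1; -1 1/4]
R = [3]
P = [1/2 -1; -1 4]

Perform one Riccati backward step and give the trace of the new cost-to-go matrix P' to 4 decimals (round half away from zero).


BᵀP = [1.0000 -4.0000]
S = R + BᵀPB = [3] + [4.0000] = [7.0000]
BᵀPA = [-12.0000 2.0000]
K = S⁻¹·BᵀPA = [-1.7143 0.2857]
A−BK = [-4.0000 -2.0000; 0.2857 -0.7143]
AᵀP(A−BK) = [19.4286 -0.5714; -0.5714 1.4286]
P' = Q + AᵀP(A−BK) = [23.6786 -1.5714; -1.5714 1.6786]
tr(P') = 25.3571

25.3571


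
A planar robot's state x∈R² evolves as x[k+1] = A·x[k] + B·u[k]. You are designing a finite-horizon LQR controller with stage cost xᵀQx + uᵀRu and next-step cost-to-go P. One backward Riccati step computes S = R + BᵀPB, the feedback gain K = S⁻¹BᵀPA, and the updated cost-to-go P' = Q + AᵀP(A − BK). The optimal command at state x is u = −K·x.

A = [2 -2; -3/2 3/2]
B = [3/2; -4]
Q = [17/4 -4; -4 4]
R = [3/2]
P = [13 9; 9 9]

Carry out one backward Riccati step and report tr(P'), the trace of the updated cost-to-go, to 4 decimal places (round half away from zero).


44.7331

BᵀP = [-16.5000 -22.5000]
S = R + BᵀPB = [3/2] + [65.2500] = [66.7500]
BᵀPA = [0.7500 -0.7500]
K = S⁻¹·BᵀPA = [0.0112 -0.0112]
A−BK = [1.9831 -1.9831; -1.4551 1.4551]
AᵀP(A−BK) = [18.2416 -18.2416; -18.2416 18.2416]
P' = Q + AᵀP(A−BK) = [22.4916 -22.2416; -22.2416 22.2416]
tr(P') = 44.7331


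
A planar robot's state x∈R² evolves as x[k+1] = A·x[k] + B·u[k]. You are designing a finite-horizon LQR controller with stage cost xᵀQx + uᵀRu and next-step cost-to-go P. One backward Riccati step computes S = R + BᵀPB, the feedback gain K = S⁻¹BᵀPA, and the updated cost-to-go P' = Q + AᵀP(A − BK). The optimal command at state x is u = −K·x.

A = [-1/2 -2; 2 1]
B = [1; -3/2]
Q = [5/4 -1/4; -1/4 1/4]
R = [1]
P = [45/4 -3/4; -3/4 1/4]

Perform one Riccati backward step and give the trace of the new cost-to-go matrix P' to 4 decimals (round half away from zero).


5.8869

BᵀP = [12.3750 -1.1250]
S = R + BᵀPB = [1] + [14.0625] = [15.0625]
BᵀPA = [-8.4375 -25.8750]
K = S⁻¹·BᵀPA = [-0.5602 -1.7178]
A−BK = [0.0602 -0.2822; 1.1598 -1.5768]
AᵀP(A−BK) = [0.5861 0.6307; 0.6307 3.8008]
P' = Q + AᵀP(A−BK) = [1.8361 0.3807; 0.3807 4.0508]
tr(P') = 5.8869
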